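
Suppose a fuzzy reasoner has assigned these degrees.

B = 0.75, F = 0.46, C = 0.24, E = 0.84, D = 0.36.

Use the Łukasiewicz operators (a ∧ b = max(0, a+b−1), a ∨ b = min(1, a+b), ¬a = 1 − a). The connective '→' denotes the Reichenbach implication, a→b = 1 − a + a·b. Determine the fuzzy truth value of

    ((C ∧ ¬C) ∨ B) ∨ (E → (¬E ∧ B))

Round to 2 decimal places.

0.91

¬C = 1 − 0.24 = 0.76
C ∧ ¬C = max(0, a+b−1) on (0.24, 0.76) = 0.00
(C ∧ ¬C) ∨ B = min(1, a+b) on (0.00, 0.75) = 0.75
¬E = 1 − 0.84 = 0.16
¬E ∧ B = max(0, a+b−1) on (0.16, 0.75) = 0.00
E → (¬E ∧ B)  [Reichenbach: 1 − a + a·b] with a=0.84, b=0.00 → 0.16
((C ∧ ¬C) ∨ B) ∨ (E → (¬E ∧ B)) = min(1, a+b) on (0.75, 0.16) = 0.91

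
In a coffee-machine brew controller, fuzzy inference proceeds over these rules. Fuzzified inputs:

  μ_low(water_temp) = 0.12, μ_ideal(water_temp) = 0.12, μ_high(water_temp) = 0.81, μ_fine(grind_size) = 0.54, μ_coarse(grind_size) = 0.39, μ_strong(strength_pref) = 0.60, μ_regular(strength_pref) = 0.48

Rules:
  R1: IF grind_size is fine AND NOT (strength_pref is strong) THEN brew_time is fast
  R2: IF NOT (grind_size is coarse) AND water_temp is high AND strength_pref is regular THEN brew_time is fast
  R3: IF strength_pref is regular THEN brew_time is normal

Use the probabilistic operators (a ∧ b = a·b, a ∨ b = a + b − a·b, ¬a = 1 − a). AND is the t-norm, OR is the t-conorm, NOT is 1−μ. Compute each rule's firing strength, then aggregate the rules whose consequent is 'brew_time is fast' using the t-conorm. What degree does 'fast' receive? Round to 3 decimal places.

R1: fine=0.54, ¬strong=1−0.60=0.40; AND[a·b] → w = 0.2160
R2: ¬coarse=1−0.39=0.61, high=0.81, regular=0.48; AND[a·b] → w = 0.2372
R3: regular=0.48 → w = 0.4800
Rules with consequent 'fast': {R1, R2} → strengths 0.2160, 0.2372
Aggregate via t-conorm [a + b − a·b]: 0.4019

0.402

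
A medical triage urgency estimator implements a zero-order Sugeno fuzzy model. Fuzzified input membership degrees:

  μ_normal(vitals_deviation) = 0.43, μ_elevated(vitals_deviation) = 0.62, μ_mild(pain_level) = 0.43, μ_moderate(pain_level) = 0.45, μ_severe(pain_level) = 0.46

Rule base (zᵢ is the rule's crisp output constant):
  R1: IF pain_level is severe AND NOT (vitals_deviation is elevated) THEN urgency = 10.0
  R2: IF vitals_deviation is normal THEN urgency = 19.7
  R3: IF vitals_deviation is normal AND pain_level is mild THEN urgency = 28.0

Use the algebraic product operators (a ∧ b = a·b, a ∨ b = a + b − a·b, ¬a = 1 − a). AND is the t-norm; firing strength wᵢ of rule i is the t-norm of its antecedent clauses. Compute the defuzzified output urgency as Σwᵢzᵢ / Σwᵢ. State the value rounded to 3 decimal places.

R1 (z=10.0): severe=0.46, ¬elevated=1−0.62=0.38; AND[a·b] → w = 0.1748
R2 (z=19.7): normal=0.43 → w = 0.4300
R3 (z=28.0): normal=0.43, mild=0.43; AND[a·b] → w = 0.1849
Weighted average = (0.1748·10.0 + 0.4300·19.7 + 0.1849·28.0) / (0.1748 + 0.4300 + 0.1849)
  = 15.3962 / 0.7897 = 19.496

19.496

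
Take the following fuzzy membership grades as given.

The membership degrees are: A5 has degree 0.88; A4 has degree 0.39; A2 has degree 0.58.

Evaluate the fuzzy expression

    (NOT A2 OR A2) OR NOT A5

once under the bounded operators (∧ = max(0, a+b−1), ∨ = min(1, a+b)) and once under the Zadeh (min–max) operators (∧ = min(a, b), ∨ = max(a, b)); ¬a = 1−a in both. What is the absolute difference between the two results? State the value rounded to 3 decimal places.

Under bounded:
  NOT A2 = 1 − 0.58 = 0.42
  NOT A2 OR A2 = min(1, a+b) on (0.42, 0.58) = 1.00
  NOT A5 = 1 − 0.88 = 0.12
  (NOT A2 OR A2) OR NOT A5 = min(1, a+b) on (1.00, 0.12) = 1.00
  → value = 1.0000
Under Zadeh (min–max):
  NOT A2 = 1 − 0.58 = 0.42
  NOT A2 OR A2 = max(a, b) on (0.42, 0.58) = 0.58
  NOT A5 = 1 − 0.88 = 0.12
  (NOT A2 OR A2) OR NOT A5 = max(a, b) on (0.58, 0.12) = 0.58
  → value = 0.5800
|1.0000 − 0.5800| = 0.420

0.420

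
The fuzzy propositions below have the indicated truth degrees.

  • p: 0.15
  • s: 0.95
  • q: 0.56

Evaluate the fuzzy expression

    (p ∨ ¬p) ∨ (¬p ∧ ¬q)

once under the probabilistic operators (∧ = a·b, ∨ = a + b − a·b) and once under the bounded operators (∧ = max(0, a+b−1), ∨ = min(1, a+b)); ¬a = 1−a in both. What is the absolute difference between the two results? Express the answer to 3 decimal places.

0.080

Under probabilistic:
  ¬p = 1 − 0.1500 = 0.8500
  p ∨ ¬p = a + b − a·b on (0.1500, 0.8500) = 0.8725
  ¬p = 1 − 0.1500 = 0.8500
  ¬q = 1 − 0.5600 = 0.4400
  ¬p ∧ ¬q = a·b on (0.8500, 0.4400) = 0.3740
  (p ∨ ¬p) ∨ (¬p ∧ ¬q) = a + b − a·b on (0.8725, 0.3740) = 0.9202
  → value = 0.9202
Under bounded:
  ¬p = 1 − 0.15 = 0.85
  p ∨ ¬p = min(1, a+b) on (0.15, 0.85) = 1.00
  ¬p = 1 − 0.15 = 0.85
  ¬q = 1 − 0.56 = 0.44
  ¬p ∧ ¬q = max(0, a+b−1) on (0.85, 0.44) = 0.29
  (p ∨ ¬p) ∨ (¬p ∧ ¬q) = min(1, a+b) on (1.00, 0.29) = 1.00
  → value = 1.0000
|0.9202 − 1.0000| = 0.080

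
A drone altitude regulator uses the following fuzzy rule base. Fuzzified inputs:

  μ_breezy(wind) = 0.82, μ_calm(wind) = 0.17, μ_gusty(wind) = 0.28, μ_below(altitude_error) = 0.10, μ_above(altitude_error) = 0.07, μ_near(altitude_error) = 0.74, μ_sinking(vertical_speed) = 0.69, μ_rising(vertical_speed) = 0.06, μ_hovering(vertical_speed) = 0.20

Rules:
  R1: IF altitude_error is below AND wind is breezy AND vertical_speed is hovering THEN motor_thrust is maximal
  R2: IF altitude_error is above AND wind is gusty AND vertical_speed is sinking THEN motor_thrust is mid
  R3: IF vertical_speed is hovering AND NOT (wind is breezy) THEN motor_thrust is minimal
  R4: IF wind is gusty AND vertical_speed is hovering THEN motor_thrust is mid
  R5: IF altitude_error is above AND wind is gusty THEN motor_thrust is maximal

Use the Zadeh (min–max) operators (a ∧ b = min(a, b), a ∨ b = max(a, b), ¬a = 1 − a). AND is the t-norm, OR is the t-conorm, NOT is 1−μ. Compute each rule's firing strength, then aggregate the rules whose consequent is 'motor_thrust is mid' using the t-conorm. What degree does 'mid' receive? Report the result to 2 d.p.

0.20

R1: below=0.10, breezy=0.82, hovering=0.20; AND[min(a, b)] → w = 0.10
R2: above=0.07, gusty=0.28, sinking=0.69; AND[min(a, b)] → w = 0.07
R3: hovering=0.20, ¬breezy=1−0.82=0.18; AND[min(a, b)] → w = 0.18
R4: gusty=0.28, hovering=0.20; AND[min(a, b)] → w = 0.20
R5: above=0.07, gusty=0.28; AND[min(a, b)] → w = 0.07
Rules with consequent 'mid': {R2, R4} → strengths 0.07, 0.20
Aggregate via t-conorm [max(a, b)]: 0.20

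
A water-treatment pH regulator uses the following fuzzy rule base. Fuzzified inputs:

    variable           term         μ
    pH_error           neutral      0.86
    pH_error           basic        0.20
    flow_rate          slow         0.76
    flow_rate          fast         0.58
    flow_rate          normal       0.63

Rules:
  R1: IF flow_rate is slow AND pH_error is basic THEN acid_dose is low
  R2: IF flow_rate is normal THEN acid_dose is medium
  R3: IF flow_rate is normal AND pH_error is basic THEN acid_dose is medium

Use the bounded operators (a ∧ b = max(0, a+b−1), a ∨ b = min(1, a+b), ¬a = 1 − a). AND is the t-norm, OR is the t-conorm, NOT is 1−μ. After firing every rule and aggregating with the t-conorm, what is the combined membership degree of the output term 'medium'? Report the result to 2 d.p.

0.63

R1: slow=0.76, basic=0.20; AND[max(0, a+b−1)] → w = 0.00
R2: normal=0.63 → w = 0.63
R3: normal=0.63, basic=0.20; AND[max(0, a+b−1)] → w = 0.00
Rules with consequent 'medium': {R2, R3} → strengths 0.63, 0.00
Aggregate via t-conorm [min(1, a+b)]: 0.63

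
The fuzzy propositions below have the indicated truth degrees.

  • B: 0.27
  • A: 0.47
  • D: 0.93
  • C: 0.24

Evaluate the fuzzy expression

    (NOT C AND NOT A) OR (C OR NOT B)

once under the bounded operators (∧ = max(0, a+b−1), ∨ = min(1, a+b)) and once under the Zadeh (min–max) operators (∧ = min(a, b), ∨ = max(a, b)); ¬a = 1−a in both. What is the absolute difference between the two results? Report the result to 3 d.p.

0.270

Under bounded:
  NOT C = 1 − 0.24 = 0.76
  NOT A = 1 − 0.47 = 0.53
  NOT C AND NOT A = max(0, a+b−1) on (0.76, 0.53) = 0.29
  NOT B = 1 − 0.27 = 0.73
  C OR NOT B = min(1, a+b) on (0.24, 0.73) = 0.97
  (NOT C AND NOT A) OR (C OR NOT B) = min(1, a+b) on (0.29, 0.97) = 1.00
  → value = 1.0000
Under Zadeh (min–max):
  NOT C = 1 − 0.24 = 0.76
  NOT A = 1 − 0.47 = 0.53
  NOT C AND NOT A = min(a, b) on (0.76, 0.53) = 0.53
  NOT B = 1 − 0.27 = 0.73
  C OR NOT B = max(a, b) on (0.24, 0.73) = 0.73
  (NOT C AND NOT A) OR (C OR NOT B) = max(a, b) on (0.53, 0.73) = 0.73
  → value = 0.7300
|1.0000 − 0.7300| = 0.270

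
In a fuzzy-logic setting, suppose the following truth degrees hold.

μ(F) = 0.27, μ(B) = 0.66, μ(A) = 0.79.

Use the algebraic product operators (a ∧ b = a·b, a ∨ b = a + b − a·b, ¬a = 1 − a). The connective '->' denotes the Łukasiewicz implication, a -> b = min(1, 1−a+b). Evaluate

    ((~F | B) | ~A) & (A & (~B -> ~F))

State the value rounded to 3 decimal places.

~F = 1 − 0.2700 = 0.7300
~F | B = a + b − a·b on (0.7300, 0.6600) = 0.9082
~A = 1 − 0.7900 = 0.2100
(~F | B) | ~A = a + b − a·b on (0.9082, 0.2100) = 0.9275
~B = 1 − 0.6600 = 0.3400
~F = 1 − 0.2700 = 0.7300
~B -> ~F  [Łukasiewicz: min(1, 1−a+b)] with a=0.3400, b=0.7300 → 1.0000
A & (~B -> ~F) = a·b on (0.7900, 1.0000) = 0.7900
((~F | B) | ~A) & (A & (~B -> ~F)) = a·b on (0.9275, 0.7900) = 0.7327

0.733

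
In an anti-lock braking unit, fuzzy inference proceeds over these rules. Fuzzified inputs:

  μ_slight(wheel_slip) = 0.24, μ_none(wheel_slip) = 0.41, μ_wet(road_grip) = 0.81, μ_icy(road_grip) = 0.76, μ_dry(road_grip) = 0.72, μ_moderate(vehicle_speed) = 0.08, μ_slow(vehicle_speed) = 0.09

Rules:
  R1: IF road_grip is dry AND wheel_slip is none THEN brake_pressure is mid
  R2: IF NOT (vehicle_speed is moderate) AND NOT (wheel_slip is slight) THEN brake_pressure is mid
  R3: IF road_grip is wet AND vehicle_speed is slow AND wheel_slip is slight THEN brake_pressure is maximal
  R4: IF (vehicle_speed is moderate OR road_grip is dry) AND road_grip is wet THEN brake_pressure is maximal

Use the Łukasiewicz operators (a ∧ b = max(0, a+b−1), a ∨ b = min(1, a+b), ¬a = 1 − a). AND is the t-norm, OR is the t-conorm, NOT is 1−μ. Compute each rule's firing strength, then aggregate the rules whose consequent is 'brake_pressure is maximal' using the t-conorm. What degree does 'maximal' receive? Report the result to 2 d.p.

0.61

R1: dry=0.72, none=0.41; AND[max(0, a+b−1)] → w = 0.13
R2: ¬moderate=1−0.08=0.92, ¬slight=1−0.24=0.76; AND[max(0, a+b−1)] → w = 0.68
R3: wet=0.81, slow=0.09, slight=0.24; AND[max(0, a+b−1)] → w = 0.00
R4: (moderate=0.08 OR dry=0.72) = 0.80; AND[max(0, a+b−1)] with wet=0.81 → w = 0.61
Rules with consequent 'maximal': {R3, R4} → strengths 0.00, 0.61
Aggregate via t-conorm [min(1, a+b)]: 0.61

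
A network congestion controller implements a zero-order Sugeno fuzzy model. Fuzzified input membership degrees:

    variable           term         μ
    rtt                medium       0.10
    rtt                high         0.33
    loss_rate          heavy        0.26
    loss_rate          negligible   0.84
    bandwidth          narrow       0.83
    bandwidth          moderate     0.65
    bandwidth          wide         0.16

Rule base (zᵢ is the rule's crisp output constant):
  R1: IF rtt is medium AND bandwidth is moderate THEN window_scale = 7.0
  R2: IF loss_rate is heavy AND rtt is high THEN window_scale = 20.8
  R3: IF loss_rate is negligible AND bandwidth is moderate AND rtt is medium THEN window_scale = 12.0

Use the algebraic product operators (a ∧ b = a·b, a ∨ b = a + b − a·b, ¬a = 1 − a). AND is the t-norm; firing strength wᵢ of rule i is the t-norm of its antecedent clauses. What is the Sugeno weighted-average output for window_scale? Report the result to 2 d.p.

R1 (z=7.0): medium=0.10, moderate=0.65; AND[a·b] → w = 0.0650
R2 (z=20.8): heavy=0.26, high=0.33; AND[a·b] → w = 0.0858
R3 (z=12.0): negligible=0.84, moderate=0.65, medium=0.10; AND[a·b] → w = 0.0546
Weighted average = (0.0650·7.0 + 0.0858·20.8 + 0.0546·12.0) / (0.0650 + 0.0858 + 0.0546)
  = 2.8948 / 0.2054 = 14.09

14.09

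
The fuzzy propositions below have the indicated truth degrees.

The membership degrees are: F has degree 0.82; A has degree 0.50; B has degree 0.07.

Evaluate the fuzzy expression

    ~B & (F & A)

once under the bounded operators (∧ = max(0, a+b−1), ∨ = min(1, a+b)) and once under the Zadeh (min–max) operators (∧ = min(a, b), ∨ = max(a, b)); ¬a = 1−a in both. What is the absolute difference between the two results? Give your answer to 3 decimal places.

0.250

Under bounded:
  ~B = 1 − 0.07 = 0.93
  F & A = max(0, a+b−1) on (0.82, 0.50) = 0.32
  ~B & (F & A) = max(0, a+b−1) on (0.93, 0.32) = 0.25
  → value = 0.2500
Under Zadeh (min–max):
  ~B = 1 − 0.07 = 0.93
  F & A = min(a, b) on (0.82, 0.50) = 0.50
  ~B & (F & A) = min(a, b) on (0.93, 0.50) = 0.50
  → value = 0.5000
|0.2500 − 0.5000| = 0.250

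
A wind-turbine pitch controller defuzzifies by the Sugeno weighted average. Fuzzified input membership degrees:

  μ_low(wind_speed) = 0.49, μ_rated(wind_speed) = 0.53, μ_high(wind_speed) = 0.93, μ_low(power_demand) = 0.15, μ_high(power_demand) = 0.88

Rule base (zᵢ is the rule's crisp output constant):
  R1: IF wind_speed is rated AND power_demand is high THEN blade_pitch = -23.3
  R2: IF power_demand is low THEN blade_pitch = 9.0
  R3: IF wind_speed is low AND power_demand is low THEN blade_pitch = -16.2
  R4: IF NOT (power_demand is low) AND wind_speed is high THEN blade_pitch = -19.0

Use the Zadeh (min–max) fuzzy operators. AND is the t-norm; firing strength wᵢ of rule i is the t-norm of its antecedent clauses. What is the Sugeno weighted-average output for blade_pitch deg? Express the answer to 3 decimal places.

R1 (z=-23.3): rated=0.53, high=0.88; AND[min(a, b)] → w = 0.53
R2 (z=9.0): low=0.15 → w = 0.15
R3 (z=-16.2): low=0.49, low=0.15; AND[min(a, b)] → w = 0.15
R4 (z=-19.0): ¬low=1−0.15=0.85, high=0.93; AND[min(a, b)] → w = 0.85
Weighted average = (0.53·-23.3 + 0.15·9.0 + 0.15·-16.2 + 0.85·-19.0) / (0.53 + 0.15 + 0.15 + 0.85)
  = -29.5790 / 1.6800 = -17.607

-17.607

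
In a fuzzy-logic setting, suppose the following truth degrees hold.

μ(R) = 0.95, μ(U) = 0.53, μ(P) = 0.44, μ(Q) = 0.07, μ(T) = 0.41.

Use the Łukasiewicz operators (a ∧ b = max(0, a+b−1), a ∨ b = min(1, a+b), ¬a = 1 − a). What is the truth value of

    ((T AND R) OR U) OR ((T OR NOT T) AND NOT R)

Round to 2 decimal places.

T AND R = max(0, a+b−1) on (0.41, 0.95) = 0.36
(T AND R) OR U = min(1, a+b) on (0.36, 0.53) = 0.89
NOT T = 1 − 0.41 = 0.59
T OR NOT T = min(1, a+b) on (0.41, 0.59) = 1.00
NOT R = 1 − 0.95 = 0.05
(T OR NOT T) AND NOT R = max(0, a+b−1) on (1.00, 0.05) = 0.05
((T AND R) OR U) OR ((T OR NOT T) AND NOT R) = min(1, a+b) on (0.89, 0.05) = 0.94

0.94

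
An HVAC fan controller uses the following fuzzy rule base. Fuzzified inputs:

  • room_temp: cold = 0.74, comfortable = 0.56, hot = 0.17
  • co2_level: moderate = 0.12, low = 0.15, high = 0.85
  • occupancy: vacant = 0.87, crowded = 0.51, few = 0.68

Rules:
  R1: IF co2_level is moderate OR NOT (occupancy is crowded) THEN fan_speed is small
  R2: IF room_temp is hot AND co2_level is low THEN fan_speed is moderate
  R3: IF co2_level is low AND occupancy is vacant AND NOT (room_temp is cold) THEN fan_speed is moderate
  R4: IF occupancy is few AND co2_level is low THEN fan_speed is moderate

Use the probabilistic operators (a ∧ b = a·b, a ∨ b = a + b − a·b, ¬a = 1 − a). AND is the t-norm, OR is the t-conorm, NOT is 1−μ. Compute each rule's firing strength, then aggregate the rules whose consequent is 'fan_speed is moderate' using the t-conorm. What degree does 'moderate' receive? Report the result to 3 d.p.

0.155

R1: moderate=0.12, ¬crowded=1−0.51=0.49; OR[a + b − a·b] → w = 0.5512
R2: hot=0.17, low=0.15; AND[a·b] → w = 0.0255
R3: low=0.15, vacant=0.87, ¬cold=1−0.74=0.26; AND[a·b] → w = 0.0339
R4: few=0.68, low=0.15; AND[a·b] → w = 0.1020
Rules with consequent 'moderate': {R2, R3, R4} → strengths 0.0255, 0.0339, 0.1020
Aggregate via t-conorm [a + b − a·b]: 0.1546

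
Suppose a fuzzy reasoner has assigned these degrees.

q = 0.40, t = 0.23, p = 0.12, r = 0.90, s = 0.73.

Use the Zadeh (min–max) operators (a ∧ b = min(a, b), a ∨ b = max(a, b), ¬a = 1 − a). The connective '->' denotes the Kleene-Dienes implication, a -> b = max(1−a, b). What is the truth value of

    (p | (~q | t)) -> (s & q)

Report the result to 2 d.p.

~q = 1 − 0.40 = 0.60
~q | t = max(a, b) on (0.60, 0.23) = 0.60
p | (~q | t) = max(a, b) on (0.12, 0.60) = 0.60
s & q = min(a, b) on (0.73, 0.40) = 0.40
(p | (~q | t)) -> (s & q)  [Kleene-Dienes: max(1−a, b)] with a=0.60, b=0.40 → 0.40

0.40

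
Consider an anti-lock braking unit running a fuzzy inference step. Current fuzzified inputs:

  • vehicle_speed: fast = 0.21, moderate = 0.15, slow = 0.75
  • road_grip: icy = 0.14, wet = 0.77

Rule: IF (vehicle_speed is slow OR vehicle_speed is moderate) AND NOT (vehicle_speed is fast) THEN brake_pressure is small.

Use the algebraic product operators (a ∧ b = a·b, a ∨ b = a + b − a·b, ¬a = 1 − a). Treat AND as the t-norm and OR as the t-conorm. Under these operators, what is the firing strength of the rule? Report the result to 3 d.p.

firing strength: (slow=0.75 OR moderate=0.15) = 0.7875; AND[a·b] with ¬fast=1−0.21=0.79 → w = 0.6221

0.622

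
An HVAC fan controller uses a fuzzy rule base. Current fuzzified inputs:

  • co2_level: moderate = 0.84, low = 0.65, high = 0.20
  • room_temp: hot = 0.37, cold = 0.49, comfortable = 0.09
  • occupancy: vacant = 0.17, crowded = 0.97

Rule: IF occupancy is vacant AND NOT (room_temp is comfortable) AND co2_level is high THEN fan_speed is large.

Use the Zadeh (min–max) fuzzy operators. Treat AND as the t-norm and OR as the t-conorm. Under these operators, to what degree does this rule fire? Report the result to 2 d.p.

0.17

firing strength: vacant=0.17, ¬comfortable=1−0.09=0.91, high=0.20; AND[min(a, b)] → w = 0.17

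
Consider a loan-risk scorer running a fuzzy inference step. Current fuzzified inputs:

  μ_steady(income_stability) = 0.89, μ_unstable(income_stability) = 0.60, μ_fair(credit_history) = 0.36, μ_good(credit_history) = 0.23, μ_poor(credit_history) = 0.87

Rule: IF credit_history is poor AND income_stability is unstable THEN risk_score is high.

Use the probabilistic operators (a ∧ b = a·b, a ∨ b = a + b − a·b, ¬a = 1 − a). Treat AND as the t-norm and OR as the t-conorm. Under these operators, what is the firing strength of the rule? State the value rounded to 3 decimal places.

0.522

firing strength: poor=0.87, unstable=0.60; AND[a·b] → w = 0.5220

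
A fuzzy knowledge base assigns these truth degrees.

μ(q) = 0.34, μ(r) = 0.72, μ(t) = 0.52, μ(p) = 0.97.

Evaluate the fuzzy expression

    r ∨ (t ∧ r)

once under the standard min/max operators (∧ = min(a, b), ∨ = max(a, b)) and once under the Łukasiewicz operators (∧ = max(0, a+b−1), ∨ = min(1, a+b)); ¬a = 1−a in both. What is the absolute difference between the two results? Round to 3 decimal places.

Under standard min/max:
  t ∧ r = min(a, b) on (0.52, 0.72) = 0.52
  r ∨ (t ∧ r) = max(a, b) on (0.72, 0.52) = 0.72
  → value = 0.7200
Under Łukasiewicz:
  t ∧ r = max(0, a+b−1) on (0.52, 0.72) = 0.24
  r ∨ (t ∧ r) = min(1, a+b) on (0.72, 0.24) = 0.96
  → value = 0.9600
|0.7200 − 0.9600| = 0.240

0.240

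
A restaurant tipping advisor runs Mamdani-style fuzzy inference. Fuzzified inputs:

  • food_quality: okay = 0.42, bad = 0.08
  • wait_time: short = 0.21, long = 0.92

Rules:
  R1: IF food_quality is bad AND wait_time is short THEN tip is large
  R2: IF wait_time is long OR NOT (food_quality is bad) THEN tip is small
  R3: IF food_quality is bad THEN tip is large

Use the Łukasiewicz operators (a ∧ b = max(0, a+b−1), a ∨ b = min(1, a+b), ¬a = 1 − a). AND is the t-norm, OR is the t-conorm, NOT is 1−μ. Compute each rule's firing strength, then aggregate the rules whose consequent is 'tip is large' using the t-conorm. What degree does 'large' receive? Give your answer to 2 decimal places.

0.08

R1: bad=0.08, short=0.21; AND[max(0, a+b−1)] → w = 0.00
R2: long=0.92, ¬bad=1−0.08=0.92; OR[min(1, a+b)] → w = 1.00
R3: bad=0.08 → w = 0.08
Rules with consequent 'large': {R1, R3} → strengths 0.00, 0.08
Aggregate via t-conorm [min(1, a+b)]: 0.08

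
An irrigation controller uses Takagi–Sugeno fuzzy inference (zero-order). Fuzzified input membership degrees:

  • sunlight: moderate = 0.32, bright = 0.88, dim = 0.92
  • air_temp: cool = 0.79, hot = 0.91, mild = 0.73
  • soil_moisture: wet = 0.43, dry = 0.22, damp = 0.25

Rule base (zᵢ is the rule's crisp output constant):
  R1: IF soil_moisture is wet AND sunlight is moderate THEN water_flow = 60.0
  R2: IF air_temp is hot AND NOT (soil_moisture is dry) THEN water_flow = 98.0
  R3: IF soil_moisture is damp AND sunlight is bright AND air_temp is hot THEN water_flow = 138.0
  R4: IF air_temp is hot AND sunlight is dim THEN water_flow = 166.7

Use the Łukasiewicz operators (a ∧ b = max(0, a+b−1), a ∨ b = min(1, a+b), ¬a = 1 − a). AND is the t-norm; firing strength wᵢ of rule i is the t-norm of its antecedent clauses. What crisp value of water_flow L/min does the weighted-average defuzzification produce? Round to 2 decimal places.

135.58

R1 (z=60.0): wet=0.43, moderate=0.32; AND[max(0, a+b−1)] → w = 0.00
R2 (z=98.0): hot=0.91, ¬dry=1−0.22=0.78; AND[max(0, a+b−1)] → w = 0.69
R3 (z=138.0): damp=0.25, bright=0.88, hot=0.91; AND[max(0, a+b−1)] → w = 0.04
R4 (z=166.7): hot=0.91, dim=0.92; AND[max(0, a+b−1)] → w = 0.83
Weighted average = (0.00·60.0 + 0.69·98.0 + 0.04·138.0 + 0.83·166.7) / (0.00 + 0.69 + 0.04 + 0.83)
  = 211.5010 / 1.5600 = 135.58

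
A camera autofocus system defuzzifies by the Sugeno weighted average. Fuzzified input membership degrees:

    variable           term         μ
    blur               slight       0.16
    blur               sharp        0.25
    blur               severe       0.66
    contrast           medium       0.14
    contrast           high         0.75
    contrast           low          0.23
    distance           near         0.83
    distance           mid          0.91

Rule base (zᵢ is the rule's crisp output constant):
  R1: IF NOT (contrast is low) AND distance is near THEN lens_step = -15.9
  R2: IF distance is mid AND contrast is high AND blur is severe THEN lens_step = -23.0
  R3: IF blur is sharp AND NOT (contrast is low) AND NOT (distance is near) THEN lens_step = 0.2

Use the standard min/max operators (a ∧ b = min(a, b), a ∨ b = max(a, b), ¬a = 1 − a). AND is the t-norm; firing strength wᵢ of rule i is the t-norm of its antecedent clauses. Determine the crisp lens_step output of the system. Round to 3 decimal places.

-17.118

R1 (z=-15.9): ¬low=1−0.23=0.77, near=0.83; AND[min(a, b)] → w = 0.77
R2 (z=-23.0): mid=0.91, high=0.75, severe=0.66; AND[min(a, b)] → w = 0.66
R3 (z=0.2): sharp=0.25, ¬low=1−0.23=0.77, ¬near=1−0.83=0.17; AND[min(a, b)] → w = 0.17
Weighted average = (0.77·-15.9 + 0.66·-23.0 + 0.17·0.2) / (0.77 + 0.66 + 0.17)
  = -27.3890 / 1.6000 = -17.118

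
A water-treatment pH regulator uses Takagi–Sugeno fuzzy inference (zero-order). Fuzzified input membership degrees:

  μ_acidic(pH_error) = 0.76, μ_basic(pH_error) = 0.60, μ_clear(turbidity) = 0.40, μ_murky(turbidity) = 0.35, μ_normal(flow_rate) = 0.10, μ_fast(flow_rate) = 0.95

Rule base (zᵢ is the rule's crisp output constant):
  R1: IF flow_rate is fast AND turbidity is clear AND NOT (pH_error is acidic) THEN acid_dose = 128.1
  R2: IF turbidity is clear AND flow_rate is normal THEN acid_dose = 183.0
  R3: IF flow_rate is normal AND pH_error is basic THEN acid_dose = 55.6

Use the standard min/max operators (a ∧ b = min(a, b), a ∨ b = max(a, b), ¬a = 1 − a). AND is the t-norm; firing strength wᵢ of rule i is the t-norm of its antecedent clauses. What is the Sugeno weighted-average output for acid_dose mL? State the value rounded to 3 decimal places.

R1 (z=128.1): fast=0.95, clear=0.40, ¬acidic=1−0.76=0.24; AND[min(a, b)] → w = 0.24
R2 (z=183.0): clear=0.40, normal=0.10; AND[min(a, b)] → w = 0.10
R3 (z=55.6): normal=0.10, basic=0.60; AND[min(a, b)] → w = 0.10
Weighted average = (0.24·128.1 + 0.10·183.0 + 0.10·55.6) / (0.24 + 0.10 + 0.10)
  = 54.6040 / 0.4400 = 124.100

124.100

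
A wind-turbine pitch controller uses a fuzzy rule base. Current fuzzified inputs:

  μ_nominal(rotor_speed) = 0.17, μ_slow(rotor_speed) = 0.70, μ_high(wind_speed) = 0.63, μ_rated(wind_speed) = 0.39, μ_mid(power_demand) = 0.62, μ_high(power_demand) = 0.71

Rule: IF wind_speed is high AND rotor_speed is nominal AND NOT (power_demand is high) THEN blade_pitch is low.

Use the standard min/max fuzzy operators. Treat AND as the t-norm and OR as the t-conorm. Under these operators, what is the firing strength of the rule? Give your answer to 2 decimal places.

firing strength: high=0.63, nominal=0.17, ¬high=1−0.71=0.29; AND[min(a, b)] → w = 0.17

0.17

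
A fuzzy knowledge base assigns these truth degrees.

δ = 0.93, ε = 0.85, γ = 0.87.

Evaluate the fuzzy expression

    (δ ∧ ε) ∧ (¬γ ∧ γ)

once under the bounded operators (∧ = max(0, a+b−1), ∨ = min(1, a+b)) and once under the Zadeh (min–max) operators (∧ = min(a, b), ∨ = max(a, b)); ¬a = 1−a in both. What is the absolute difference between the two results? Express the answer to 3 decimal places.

0.130

Under bounded:
  δ ∧ ε = max(0, a+b−1) on (0.93, 0.85) = 0.78
  ¬γ = 1 − 0.87 = 0.13
  ¬γ ∧ γ = max(0, a+b−1) on (0.13, 0.87) = 0.00
  (δ ∧ ε) ∧ (¬γ ∧ γ) = max(0, a+b−1) on (0.78, 0.00) = 0.00
  → value = 0.0000
Under Zadeh (min–max):
  δ ∧ ε = min(a, b) on (0.93, 0.85) = 0.85
  ¬γ = 1 − 0.87 = 0.13
  ¬γ ∧ γ = min(a, b) on (0.13, 0.87) = 0.13
  (δ ∧ ε) ∧ (¬γ ∧ γ) = min(a, b) on (0.85, 0.13) = 0.13
  → value = 0.1300
|0.0000 − 0.1300| = 0.130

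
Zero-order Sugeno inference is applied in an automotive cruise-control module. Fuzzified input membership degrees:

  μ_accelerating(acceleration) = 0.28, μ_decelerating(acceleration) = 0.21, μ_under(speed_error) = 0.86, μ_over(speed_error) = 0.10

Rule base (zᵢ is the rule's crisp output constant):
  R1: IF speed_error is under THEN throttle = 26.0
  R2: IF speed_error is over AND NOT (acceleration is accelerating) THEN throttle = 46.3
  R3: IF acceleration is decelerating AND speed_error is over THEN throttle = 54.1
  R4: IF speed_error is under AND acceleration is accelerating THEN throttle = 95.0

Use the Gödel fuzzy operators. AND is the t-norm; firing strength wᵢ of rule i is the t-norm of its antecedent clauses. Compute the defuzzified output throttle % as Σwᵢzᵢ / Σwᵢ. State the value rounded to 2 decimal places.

R1 (z=26.0): under=0.86 → w = 0.86
R2 (z=46.3): over=0.10, ¬accelerating=1−0.28=0.72; AND[min(a, b)] → w = 0.10
R3 (z=54.1): decelerating=0.21, over=0.10; AND[min(a, b)] → w = 0.10
R4 (z=95.0): under=0.86, accelerating=0.28; AND[min(a, b)] → w = 0.28
Weighted average = (0.86·26.0 + 0.10·46.3 + 0.10·54.1 + 0.28·95.0) / (0.86 + 0.10 + 0.10 + 0.28)
  = 59.0000 / 1.3400 = 44.03

44.03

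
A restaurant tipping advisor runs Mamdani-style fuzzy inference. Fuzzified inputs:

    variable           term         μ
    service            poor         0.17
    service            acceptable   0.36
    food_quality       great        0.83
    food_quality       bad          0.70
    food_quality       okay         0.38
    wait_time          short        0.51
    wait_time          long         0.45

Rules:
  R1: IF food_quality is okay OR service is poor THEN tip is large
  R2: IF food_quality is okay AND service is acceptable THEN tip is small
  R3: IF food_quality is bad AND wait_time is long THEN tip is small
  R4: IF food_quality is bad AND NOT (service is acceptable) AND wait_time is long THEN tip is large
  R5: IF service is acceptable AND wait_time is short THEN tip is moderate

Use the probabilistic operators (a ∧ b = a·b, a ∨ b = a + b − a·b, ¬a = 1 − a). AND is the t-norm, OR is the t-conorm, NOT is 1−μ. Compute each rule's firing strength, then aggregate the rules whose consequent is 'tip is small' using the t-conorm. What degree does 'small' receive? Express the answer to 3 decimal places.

R1: okay=0.38, poor=0.17; OR[a + b − a·b] → w = 0.4854
R2: okay=0.38, acceptable=0.36; AND[a·b] → w = 0.1368
R3: bad=0.70, long=0.45; AND[a·b] → w = 0.3150
R4: bad=0.70, ¬acceptable=1−0.36=0.64, long=0.45; AND[a·b] → w = 0.2016
R5: acceptable=0.36, short=0.51; AND[a·b] → w = 0.1836
Rules with consequent 'small': {R2, R3} → strengths 0.1368, 0.3150
Aggregate via t-conorm [a + b − a·b]: 0.4087

0.409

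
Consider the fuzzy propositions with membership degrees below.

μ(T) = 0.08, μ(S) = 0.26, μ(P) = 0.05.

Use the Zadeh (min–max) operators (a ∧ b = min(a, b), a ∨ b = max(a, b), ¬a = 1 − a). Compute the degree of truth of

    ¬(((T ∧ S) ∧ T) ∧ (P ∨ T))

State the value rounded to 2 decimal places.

T ∧ S = min(a, b) on (0.08, 0.26) = 0.08
(T ∧ S) ∧ T = min(a, b) on (0.08, 0.08) = 0.08
P ∨ T = max(a, b) on (0.05, 0.08) = 0.08
((T ∧ S) ∧ T) ∧ (P ∨ T) = min(a, b) on (0.08, 0.08) = 0.08
¬(((T ∧ S) ∧ T) ∧ (P ∨ T)) = 1 − 0.08 = 0.92

0.92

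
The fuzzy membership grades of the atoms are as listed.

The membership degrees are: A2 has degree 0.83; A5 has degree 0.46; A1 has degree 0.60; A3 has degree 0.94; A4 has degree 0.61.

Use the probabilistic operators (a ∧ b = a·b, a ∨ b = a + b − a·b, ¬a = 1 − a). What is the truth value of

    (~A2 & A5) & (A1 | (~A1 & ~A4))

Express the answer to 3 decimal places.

0.052

~A2 = 1 − 0.8300 = 0.1700
~A2 & A5 = a·b on (0.1700, 0.4600) = 0.0782
~A1 = 1 − 0.6000 = 0.4000
~A4 = 1 − 0.6100 = 0.3900
~A1 & ~A4 = a·b on (0.4000, 0.3900) = 0.1560
A1 | (~A1 & ~A4) = a + b − a·b on (0.6000, 0.1560) = 0.6624
(~A2 & A5) & (A1 | (~A1 & ~A4)) = a·b on (0.0782, 0.6624) = 0.0518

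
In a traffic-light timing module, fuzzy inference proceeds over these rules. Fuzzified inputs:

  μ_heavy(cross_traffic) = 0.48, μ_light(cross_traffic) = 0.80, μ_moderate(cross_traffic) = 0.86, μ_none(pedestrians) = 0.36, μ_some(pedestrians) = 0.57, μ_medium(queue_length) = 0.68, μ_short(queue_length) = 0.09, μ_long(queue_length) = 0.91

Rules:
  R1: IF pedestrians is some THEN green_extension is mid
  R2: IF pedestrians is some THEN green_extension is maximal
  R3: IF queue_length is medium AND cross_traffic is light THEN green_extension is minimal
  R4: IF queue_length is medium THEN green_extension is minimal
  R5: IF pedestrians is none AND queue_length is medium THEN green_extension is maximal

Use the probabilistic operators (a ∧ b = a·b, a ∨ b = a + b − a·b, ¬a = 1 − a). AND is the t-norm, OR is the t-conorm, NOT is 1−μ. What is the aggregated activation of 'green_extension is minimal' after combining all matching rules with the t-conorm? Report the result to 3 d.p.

0.854

R1: some=0.57 → w = 0.5700
R2: some=0.57 → w = 0.5700
R3: medium=0.68, light=0.80; AND[a·b] → w = 0.5440
R4: medium=0.68 → w = 0.6800
R5: none=0.36, medium=0.68; AND[a·b] → w = 0.2448
Rules with consequent 'minimal': {R3, R4} → strengths 0.5440, 0.6800
Aggregate via t-conorm [a + b − a·b]: 0.8541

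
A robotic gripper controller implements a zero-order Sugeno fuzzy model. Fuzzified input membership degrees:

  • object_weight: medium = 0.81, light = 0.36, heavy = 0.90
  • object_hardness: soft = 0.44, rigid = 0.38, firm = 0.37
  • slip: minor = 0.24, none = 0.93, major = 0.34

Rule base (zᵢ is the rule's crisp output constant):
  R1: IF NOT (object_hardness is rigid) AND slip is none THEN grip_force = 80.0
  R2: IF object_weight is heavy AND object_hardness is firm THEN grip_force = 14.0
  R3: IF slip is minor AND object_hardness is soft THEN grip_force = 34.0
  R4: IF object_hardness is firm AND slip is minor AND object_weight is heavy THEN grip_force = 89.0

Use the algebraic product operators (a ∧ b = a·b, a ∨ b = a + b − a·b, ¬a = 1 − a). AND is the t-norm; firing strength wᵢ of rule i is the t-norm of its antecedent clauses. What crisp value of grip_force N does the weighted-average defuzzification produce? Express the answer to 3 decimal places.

R1 (z=80.0): ¬rigid=1−0.38=0.62, none=0.93; AND[a·b] → w = 0.5766
R2 (z=14.0): heavy=0.90, firm=0.37; AND[a·b] → w = 0.3330
R3 (z=34.0): minor=0.24, soft=0.44; AND[a·b] → w = 0.1056
R4 (z=89.0): firm=0.37, minor=0.24, heavy=0.90; AND[a·b] → w = 0.0799
Weighted average = (0.5766·80.0 + 0.3330·14.0 + 0.1056·34.0 + 0.0799·89.0) / (0.5766 + 0.3330 + 0.1056 + 0.0799)
  = 61.4933 / 1.0951 = 56.152

56.152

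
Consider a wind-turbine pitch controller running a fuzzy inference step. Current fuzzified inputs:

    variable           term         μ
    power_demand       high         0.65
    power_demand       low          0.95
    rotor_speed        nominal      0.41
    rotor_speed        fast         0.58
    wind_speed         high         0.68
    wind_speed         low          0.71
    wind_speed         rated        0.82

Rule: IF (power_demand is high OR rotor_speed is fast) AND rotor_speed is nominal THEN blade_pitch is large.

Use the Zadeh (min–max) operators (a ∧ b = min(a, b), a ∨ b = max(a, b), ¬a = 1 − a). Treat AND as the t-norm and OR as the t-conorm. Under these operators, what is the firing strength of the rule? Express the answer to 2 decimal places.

0.41

firing strength: (high=0.65 OR fast=0.58) = 0.65; AND[min(a, b)] with nominal=0.41 → w = 0.41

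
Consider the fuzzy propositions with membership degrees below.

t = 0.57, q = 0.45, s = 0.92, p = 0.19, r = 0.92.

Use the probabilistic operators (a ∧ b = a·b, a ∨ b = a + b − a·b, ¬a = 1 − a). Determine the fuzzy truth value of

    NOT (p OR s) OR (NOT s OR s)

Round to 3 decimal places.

p OR s = a + b − a·b on (0.1900, 0.9200) = 0.9352
NOT (p OR s) = 1 − 0.9352 = 0.0648
NOT s = 1 − 0.9200 = 0.0800
NOT s OR s = a + b − a·b on (0.0800, 0.9200) = 0.9264
NOT (p OR s) OR (NOT s OR s) = a + b − a·b on (0.0648, 0.9264) = 0.9312

0.931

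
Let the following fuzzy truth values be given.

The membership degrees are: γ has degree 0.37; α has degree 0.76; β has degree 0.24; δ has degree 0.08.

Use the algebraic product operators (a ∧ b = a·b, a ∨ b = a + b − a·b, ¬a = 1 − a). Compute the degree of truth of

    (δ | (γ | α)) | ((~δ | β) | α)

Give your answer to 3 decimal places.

0.998

γ | α = a + b − a·b on (0.3700, 0.7600) = 0.8488
δ | (γ | α) = a + b − a·b on (0.0800, 0.8488) = 0.8609
~δ = 1 − 0.0800 = 0.9200
~δ | β = a + b − a·b on (0.9200, 0.2400) = 0.9392
(~δ | β) | α = a + b − a·b on (0.9392, 0.7600) = 0.9854
(δ | (γ | α)) | ((~δ | β) | α) = a + b − a·b on (0.8609, 0.9854) = 0.9980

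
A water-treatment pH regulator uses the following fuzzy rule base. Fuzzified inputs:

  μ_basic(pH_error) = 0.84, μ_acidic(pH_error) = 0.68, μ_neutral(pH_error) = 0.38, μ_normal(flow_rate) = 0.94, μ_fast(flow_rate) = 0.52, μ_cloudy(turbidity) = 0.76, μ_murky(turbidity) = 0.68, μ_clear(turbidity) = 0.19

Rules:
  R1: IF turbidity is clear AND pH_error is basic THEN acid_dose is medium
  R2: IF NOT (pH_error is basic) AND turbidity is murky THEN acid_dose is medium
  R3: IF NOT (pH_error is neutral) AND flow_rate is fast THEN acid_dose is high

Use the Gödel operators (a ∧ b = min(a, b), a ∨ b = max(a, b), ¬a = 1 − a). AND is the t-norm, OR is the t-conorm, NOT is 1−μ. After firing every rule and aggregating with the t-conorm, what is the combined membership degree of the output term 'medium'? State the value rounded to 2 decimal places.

R1: clear=0.19, basic=0.84; AND[min(a, b)] → w = 0.19
R2: ¬basic=1−0.84=0.16, murky=0.68; AND[min(a, b)] → w = 0.16
R3: ¬neutral=1−0.38=0.62, fast=0.52; AND[min(a, b)] → w = 0.52
Rules with consequent 'medium': {R1, R2} → strengths 0.19, 0.16
Aggregate via t-conorm [max(a, b)]: 0.19

0.19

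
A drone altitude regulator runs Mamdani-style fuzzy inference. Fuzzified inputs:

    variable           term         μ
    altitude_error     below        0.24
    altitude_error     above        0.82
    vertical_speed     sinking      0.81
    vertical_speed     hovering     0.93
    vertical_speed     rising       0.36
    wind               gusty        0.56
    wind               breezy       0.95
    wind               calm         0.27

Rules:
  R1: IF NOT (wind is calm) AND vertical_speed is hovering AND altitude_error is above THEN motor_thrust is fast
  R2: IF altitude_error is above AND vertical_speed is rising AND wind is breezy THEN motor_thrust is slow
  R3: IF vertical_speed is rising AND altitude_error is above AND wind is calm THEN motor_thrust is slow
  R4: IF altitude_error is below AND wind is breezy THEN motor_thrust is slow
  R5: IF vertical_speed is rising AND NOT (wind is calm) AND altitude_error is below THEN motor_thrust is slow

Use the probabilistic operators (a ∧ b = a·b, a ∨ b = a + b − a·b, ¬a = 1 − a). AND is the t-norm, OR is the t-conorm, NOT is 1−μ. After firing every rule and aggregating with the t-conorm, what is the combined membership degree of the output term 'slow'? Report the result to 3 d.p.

R1: ¬calm=1−0.27=0.73, hovering=0.93, above=0.82; AND[a·b] → w = 0.5567
R2: above=0.82, rising=0.36, breezy=0.95; AND[a·b] → w = 0.2804
R3: rising=0.36, above=0.82, calm=0.27; AND[a·b] → w = 0.0797
R4: below=0.24, breezy=0.95; AND[a·b] → w = 0.2280
R5: rising=0.36, ¬calm=1−0.27=0.73, below=0.24; AND[a·b] → w = 0.0631
Rules with consequent 'slow': {R2, R3, R4, R5} → strengths 0.2804, 0.0797, 0.2280, 0.0631
Aggregate via t-conorm [a + b − a·b]: 0.5210

0.521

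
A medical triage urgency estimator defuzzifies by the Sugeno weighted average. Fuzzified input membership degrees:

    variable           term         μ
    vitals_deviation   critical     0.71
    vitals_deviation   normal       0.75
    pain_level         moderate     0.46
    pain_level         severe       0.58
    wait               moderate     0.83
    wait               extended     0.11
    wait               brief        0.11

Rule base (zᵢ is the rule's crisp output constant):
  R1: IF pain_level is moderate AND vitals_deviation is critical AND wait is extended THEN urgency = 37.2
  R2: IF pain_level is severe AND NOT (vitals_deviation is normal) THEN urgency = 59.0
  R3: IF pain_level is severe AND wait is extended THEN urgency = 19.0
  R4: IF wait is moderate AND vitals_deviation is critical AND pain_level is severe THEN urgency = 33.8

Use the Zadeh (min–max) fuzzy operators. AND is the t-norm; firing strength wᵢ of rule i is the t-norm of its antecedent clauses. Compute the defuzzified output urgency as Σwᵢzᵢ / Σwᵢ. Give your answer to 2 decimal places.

38.61

R1 (z=37.2): moderate=0.46, critical=0.71, extended=0.11; AND[min(a, b)] → w = 0.11
R2 (z=59.0): severe=0.58, ¬normal=1−0.75=0.25; AND[min(a, b)] → w = 0.25
R3 (z=19.0): severe=0.58, extended=0.11; AND[min(a, b)] → w = 0.11
R4 (z=33.8): moderate=0.83, critical=0.71, severe=0.58; AND[min(a, b)] → w = 0.58
Weighted average = (0.11·37.2 + 0.25·59.0 + 0.11·19.0 + 0.58·33.8) / (0.11 + 0.25 + 0.11 + 0.58)
  = 40.5360 / 1.0500 = 38.61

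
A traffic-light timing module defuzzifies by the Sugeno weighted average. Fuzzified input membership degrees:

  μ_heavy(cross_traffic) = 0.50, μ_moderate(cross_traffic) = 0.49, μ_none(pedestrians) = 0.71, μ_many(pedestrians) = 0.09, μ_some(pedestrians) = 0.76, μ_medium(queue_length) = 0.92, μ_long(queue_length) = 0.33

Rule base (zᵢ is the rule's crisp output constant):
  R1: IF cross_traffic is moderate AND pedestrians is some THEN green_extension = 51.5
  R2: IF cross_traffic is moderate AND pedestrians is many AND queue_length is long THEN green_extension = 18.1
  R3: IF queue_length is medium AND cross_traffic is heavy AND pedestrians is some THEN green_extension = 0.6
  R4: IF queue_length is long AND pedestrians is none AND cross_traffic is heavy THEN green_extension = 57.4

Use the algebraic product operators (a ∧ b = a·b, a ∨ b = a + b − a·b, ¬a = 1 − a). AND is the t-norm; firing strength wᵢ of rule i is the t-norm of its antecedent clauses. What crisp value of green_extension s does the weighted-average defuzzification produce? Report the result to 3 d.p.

30.896

R1 (z=51.5): moderate=0.49, some=0.76; AND[a·b] → w = 0.3724
R2 (z=18.1): moderate=0.49, many=0.09, long=0.33; AND[a·b] → w = 0.0146
R3 (z=0.6): medium=0.92, heavy=0.50, some=0.76; AND[a·b] → w = 0.3496
R4 (z=57.4): long=0.33, none=0.71, heavy=0.50; AND[a·b] → w = 0.1172
Weighted average = (0.3724·51.5 + 0.0146·18.1 + 0.3496·0.6 + 0.1172·57.4) / (0.3724 + 0.0146 + 0.3496 + 0.1172)
  = 26.3762 / 0.8537 = 30.896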